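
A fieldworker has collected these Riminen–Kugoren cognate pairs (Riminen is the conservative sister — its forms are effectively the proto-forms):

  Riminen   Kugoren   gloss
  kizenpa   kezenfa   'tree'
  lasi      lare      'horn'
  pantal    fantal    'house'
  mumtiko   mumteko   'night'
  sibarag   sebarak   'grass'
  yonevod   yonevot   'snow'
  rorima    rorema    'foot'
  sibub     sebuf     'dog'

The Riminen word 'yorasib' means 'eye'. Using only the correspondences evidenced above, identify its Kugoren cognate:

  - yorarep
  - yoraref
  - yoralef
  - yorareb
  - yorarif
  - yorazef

yoraref

lasi ~ lare — Riminen s corresponds to Kugoren r between vowels (before a front vowel).
sibarag ~ sebarak, sibub ~ sebuf — Riminen i corresponds to Kugoren e after a consonant, before a labial obstruent.
sibub ~ sebuf — Riminen b corresponds to Kugoren f word-finally.
Applying these to Riminen 'yorasib':
  yorasib → yorarib   (s→r between vowels (before a front vowel))
  yorarib → yorareb   (i→e after a consonant, before a labial obstruent)
  yorareb → yoraref   (b→f word-finally)
So the Kugoren cognate is 'yoraref'.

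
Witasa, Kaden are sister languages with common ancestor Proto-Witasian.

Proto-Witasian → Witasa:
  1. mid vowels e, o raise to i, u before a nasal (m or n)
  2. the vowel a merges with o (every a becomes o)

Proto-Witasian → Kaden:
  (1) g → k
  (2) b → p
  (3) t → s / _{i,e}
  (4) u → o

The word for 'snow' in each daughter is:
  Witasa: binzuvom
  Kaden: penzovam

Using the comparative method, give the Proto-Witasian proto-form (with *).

Position 2: Witasa has i, Kaden has e. Kaden preserves e here (none of its changes turn any other segment into e), so the proto-segment is *e.
Position 1: Witasa has b, Kaden has p. Witasa preserves b here (none of its changes turn any other segment into b), so the proto-segment is *b.
Verify the candidate proto-form against each daughter:
Witasa: *benzuvam
  benzuvam → binzuvam   [pre-nasal raising]
  binzuvam → binzuvom   [vowel merger]
  giving Witasa binzuvom.
Kaden: start from *benzuvam.
  rule 1: no change — benzuvam
  rule 2 (unconditioned shift): benzuvam → penzuvam
  rule 3: no change — penzuvam
  rule 4 (vowel merger): penzuvam → penzovam
  ⇒ Kaden penzovam
Only *benzuvam yields all of Witasa binzuvom, Kaden penzovam.

*benzuvam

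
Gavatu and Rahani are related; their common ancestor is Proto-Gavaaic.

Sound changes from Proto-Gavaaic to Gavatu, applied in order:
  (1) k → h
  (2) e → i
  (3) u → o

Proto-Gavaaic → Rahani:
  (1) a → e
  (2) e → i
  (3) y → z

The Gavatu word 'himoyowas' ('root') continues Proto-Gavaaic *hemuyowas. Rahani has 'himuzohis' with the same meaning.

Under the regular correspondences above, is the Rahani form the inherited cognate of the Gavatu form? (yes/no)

Derive the expected Rahani reflex of *hemuyowas:
Rahani: *hemuyowas
  hemuyowas → hemuyowes   [vowel merger]
  hemuyowes → himuyowis   [vowel merger]
  himuyowis → himuzowis   [unconditioned shift]
  giving Rahani himuzowis.
The regular Rahani reflex would be 'himuzowis', but the attested form is 'himuzohis'. The correspondence is irregular, so they are not cognates (the Rahani form has a different source).

no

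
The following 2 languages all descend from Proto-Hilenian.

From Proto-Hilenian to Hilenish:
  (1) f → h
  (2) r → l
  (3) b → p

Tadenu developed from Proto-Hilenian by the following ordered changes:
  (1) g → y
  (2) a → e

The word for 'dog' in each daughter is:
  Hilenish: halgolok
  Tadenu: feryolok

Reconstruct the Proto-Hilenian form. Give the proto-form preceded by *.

Position 4: Hilenish has g, Tadenu has y. Hilenish preserves g here (none of its changes turn any other segment into g), so the proto-segment is *g.
Position 3: Hilenish has l, Tadenu has r. Tadenu preserves r here (none of its changes turn any other segment into r), so the proto-segment is *r.
Position 1: Hilenish has h, Tadenu has f. Tadenu preserves f here (none of its changes turn any other segment into f), so the proto-segment is *f.
Continuing position by position gives *fargolok; check it forward:
Hilenish: *fargolok
  fargolok → hargolok   [unconditioned shift]
  hargolok → halgolok   [unconditioned shift]
  halgolok (rule 3 does not apply)
  giving Hilenish halgolok.
Tadenu: start from *fargolok.
  rule 1 (unconditioned shift): fargolok → faryolok
  rule 2 (vowel merger): faryolok → feryolok
  ⇒ Tadenu feryolok
*fargolok is the unique common source.

*fargolok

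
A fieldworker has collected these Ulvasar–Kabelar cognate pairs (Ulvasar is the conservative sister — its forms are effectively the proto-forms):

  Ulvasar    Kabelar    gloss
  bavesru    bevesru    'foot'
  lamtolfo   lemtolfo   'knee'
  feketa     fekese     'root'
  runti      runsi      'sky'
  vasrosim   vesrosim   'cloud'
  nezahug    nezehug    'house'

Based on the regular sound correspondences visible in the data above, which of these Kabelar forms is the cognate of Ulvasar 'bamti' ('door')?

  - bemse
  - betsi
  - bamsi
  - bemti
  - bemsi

bemsi

lamtolfo ~ lemtolfo — Ulvasar a corresponds to Kabelar e after a consonant, before a nasal.
runti ~ runsi — Ulvasar t corresponds to Kabelar s after a consonant, before a front vowel.
Applying these to Ulvasar 'bamti':
  bamti → bemti   (a→e after a consonant, before a nasal)
  bemti → bemsi   (t→s after a consonant, before a front vowel)
So the Kabelar cognate is 'bemsi'.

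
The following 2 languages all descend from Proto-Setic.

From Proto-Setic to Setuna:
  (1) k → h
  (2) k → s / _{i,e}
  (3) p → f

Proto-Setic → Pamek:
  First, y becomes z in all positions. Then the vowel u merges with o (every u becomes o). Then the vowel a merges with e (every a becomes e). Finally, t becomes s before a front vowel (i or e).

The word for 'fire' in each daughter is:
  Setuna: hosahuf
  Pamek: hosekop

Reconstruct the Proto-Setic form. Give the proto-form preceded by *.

*hosakup

Position 7: Setuna has f, Pamek has p. Pamek preserves p here (none of its changes turn any other segment into p), so the proto-segment is *p.
Position 5: Setuna has h, Pamek has k. Pamek preserves k here (none of its changes turn any other segment into k), so the proto-segment is *k.
Position 6: Setuna has u, Pamek has o. Setuna preserves u here (none of its changes turn any other segment into u), so the proto-segment is *u.
This points to *hosakup. Verify forward in each daughter:
Setuna: start from *hosakup.
  rule 1 (unconditioned shift): hosakup → hosahup
  rule 2: no change — hosahup
  rule 3 (unconditioned shift): hosahup → hosahuf
  ⇒ Setuna hosahuf
Pamek: *hosakup
  hosakup (rule 1 does not apply)
  hosakup → hosakop   [vowel merger]
  hosakop → hosekop   [vowel merger]
  hosekop (rule 4 does not apply)
  giving Pamek hosekop.
No other proto-form is consistent with every reflex, so the reconstruction is *hosakup.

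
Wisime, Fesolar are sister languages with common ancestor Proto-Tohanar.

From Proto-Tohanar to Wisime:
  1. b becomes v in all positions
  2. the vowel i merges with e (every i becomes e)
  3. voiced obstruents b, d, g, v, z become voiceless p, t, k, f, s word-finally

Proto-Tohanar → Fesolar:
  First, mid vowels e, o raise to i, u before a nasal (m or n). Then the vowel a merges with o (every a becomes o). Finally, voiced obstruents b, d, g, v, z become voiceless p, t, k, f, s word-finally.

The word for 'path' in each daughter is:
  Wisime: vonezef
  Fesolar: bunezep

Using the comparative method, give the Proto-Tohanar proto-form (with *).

*bonezeb

Position 2: Wisime has o, Fesolar has u. Wisime preserves o here (none of its changes turn any other segment into o), so the proto-segment is *o.
Position 7: Wisime has f, Fesolar has p. Taking the neighbouring segments as reconstructed: Wisime f could go back to *b or *f or *v; Fesolar p could go back to *p or *b — the one source consistent with every daughter is *b.
Continuing position by position gives *bonezeb; check it forward:
Wisime: *bonezeb > vonezev > vonezef  (by unconditioned shift, final devoicing)
Fesolar: start from *bonezeb.
  rule 1 (pre-nasal raising): bonezeb → bunezeb
  rule 2: no change — bunezeb
  rule 3 (final devoicing): bunezeb → bunezep
  ⇒ Fesolar bunezep
*bonezeb is the unique common source.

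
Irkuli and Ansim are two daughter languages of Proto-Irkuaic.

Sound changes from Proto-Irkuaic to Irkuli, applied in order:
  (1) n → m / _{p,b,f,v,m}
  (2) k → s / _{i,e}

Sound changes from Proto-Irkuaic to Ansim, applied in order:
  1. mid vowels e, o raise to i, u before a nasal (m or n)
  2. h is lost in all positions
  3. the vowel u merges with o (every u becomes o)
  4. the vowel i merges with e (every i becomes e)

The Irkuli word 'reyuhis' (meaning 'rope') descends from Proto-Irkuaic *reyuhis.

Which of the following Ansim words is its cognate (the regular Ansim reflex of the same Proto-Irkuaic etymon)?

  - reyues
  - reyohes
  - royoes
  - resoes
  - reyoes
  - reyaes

Ansim: start from *reyuhis.
  rule 1: no change — reyuhis
  rule 2 (h-loss): reyuhis → reyuis
  rule 3 (vowel merger): reyuis → reyois
  rule 4 (vowel merger): reyois → reyoes
  ⇒ Ansim reyoes

reyoes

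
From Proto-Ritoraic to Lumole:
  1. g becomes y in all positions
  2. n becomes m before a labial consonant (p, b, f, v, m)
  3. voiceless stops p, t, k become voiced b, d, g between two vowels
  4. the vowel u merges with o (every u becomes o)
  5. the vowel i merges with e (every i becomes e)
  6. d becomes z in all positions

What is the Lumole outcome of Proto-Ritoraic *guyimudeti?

Lumole: start from *guyimudeti.
  rule 1 (unconditioned shift): guyimudeti → yuyimudeti
  rule 2: no change — yuyimudeti
  rule 3 (intervocalic voicing): yuyimudeti → yuyimudedi
  rule 4 (vowel merger): yuyimudedi → yoyimodedi
  rule 5 (vowel merger): yoyimodedi → yoyemodede
  rule 6 (unconditioned shift): yoyemodede → yoyemozeze
  ⇒ Lumole yoyemozeze

yoyemozeze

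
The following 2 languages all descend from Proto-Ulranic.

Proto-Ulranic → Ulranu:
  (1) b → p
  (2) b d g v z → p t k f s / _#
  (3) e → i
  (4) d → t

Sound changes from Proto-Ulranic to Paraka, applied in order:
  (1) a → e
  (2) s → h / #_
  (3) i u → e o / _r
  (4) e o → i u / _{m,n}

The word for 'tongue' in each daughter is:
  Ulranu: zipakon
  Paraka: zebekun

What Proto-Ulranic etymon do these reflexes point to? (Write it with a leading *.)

Position 6: Ulranu has o, Paraka has u. Ulranu preserves o here (none of its changes turn any other segment into o), so the proto-segment is *o.
Position 3: Ulranu has p, Paraka has b. Paraka preserves b here (none of its changes turn any other segment into b), so the proto-segment is *b.
Position 4: Ulranu has a, Paraka has e. Ulranu preserves a here (none of its changes turn any other segment into a), so the proto-segment is *a.
This points to *zebakon. Verify forward in each daughter:
Ulranu: *zebakon
  zebakon → zepakon   [unconditioned shift]
  zepakon (rule 2 does not apply)
  zepakon → zipakon   [vowel merger]
  zipakon (rule 4 does not apply)
  giving Ulranu zipakon.
Paraka: *zebakon > zebekon > zebekun  (by vowel merger, pre-nasal raising)
No other proto-form is consistent with every reflex, so the reconstruction is *zebakon.

*zebakon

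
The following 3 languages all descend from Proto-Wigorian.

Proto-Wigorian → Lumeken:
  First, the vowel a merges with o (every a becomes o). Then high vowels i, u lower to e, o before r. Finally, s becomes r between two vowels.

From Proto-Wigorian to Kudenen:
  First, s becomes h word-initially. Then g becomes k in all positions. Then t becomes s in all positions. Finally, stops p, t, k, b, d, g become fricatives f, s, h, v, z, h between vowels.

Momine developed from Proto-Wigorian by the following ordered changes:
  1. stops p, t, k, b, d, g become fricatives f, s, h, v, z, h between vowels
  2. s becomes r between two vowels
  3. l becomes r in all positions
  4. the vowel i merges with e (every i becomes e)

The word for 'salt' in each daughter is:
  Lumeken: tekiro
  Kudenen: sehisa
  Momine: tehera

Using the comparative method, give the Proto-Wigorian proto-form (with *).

Position 5: Lumeken has r, Kudenen has s, Momine has r. Taking the neighbouring segments as reconstructed: Lumeken r can only go back to *s; Kudenen s could go back to *t or *s; Momine r could go back to *t or *s or *l or *r — the one source consistent with every daughter is *s.
Position 6: Lumeken has o, Kudenen has a, Momine has a. Kudenen preserves a here (none of its changes turn any other segment into a), so the proto-segment is *a.
Position 3: Lumeken has k, Kudenen has h, Momine has h. Lumeken preserves k here (none of its changes turn any other segment into k), so the proto-segment is *k.
Verify the candidate proto-form against each daughter:
Lumeken: *tekisa > tekiso > tekiro  (by vowel merger, rhotacism)
Kudenen: *tekisa
  tekisa (rule 1 does not apply)
  tekisa (rule 2 does not apply)
  tekisa → sekisa   [unconditioned shift]
  sekisa → sehisa   [intervocalic lenition]
  giving Kudenen sehisa.
Momine: *tekisa
  tekisa → tehisa   [intervocalic lenition]
  tehisa → tehira   [rhotacism]
  tehira (rule 3 does not apply)
  tehira → tehera   [vowel merger]
  giving Momine tehera.
No other proto-form is consistent with every reflex, so the reconstruction is *tekisa.

*tekisa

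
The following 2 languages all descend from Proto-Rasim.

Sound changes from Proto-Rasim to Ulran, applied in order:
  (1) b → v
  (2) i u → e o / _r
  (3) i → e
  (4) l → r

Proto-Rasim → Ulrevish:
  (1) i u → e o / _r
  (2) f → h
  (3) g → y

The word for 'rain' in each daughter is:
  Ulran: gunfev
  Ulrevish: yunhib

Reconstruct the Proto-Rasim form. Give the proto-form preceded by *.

Position 6: Ulran has v, Ulrevish has b. Ulrevish preserves b here (none of its changes turn any other segment into b), so the proto-segment is *b.
Position 4: Ulran has f, Ulrevish has h. Ulran preserves f here (none of its changes turn any other segment into f), so the proto-segment is *f.
Position 1: Ulran has g, Ulrevish has y. Ulran preserves g here (none of its changes turn any other segment into g), so the proto-segment is *g.
This points to *gunfib. Verify forward in each daughter:
Ulran: start from *gunfib.
  rule 1 (unconditioned shift): gunfib → gunfiv
  rule 2: no change — gunfiv
  rule 3 (vowel merger): gunfiv → gunfev
  rule 4: no change — gunfev
  ⇒ Ulran gunfev
Ulrevish: start from *gunfib.
  rule 1: no change — gunfib
  rule 2 (unconditioned shift): gunfib → gunhib
  rule 3 (unconditioned shift): gunhib → yunhib
  ⇒ Ulrevish yunhib
*gunfib is the unique common source.

*gunfib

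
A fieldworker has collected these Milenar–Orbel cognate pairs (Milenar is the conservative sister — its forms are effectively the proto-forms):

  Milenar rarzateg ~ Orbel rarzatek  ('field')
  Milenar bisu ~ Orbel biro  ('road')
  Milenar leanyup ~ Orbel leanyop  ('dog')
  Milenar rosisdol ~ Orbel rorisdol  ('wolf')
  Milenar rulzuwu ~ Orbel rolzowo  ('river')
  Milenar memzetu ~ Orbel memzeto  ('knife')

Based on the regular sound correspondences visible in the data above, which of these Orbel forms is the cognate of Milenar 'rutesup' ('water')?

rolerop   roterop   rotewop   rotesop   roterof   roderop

roterop

rulzuwu ~ rolzowo — Milenar u corresponds to Orbel o after a consonant, before a consonant other than r, m, n, p, b, f, v.
bisu ~ biro — Milenar s corresponds to Orbel r between vowels (before a back vowel).
leanyup ~ leanyop — Milenar u corresponds to Orbel o after a consonant, before a labial obstruent.
Applying these to Milenar 'rutesup':
  rutesup → rotesup   (u→o after a consonant, before a consonant other than r, m, n, p, b, f, v)
  rotesup → roterup   (s→r between vowels (before a back vowel))
  roterup → roterop   (u→o after a consonant, before a labial obstruent)
So the Orbel cognate is 'roterop'.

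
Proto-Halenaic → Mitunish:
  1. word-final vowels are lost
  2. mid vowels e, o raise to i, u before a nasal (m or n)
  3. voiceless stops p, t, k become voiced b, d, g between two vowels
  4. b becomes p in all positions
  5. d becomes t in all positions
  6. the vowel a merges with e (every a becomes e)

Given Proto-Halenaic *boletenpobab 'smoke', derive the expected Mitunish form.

poletinpopep

Mitunish: *boletenpobab
  boletenpobab (rule 1 does not apply)
  boletenpobab → boletinpobab   [pre-nasal raising]
  boletinpobab → boledinpobab   [intervocalic voicing]
  boledinpobab → poledinpopap   [unconditioned shift]
  poledinpopap → poletinpopap   [unconditioned shift]
  poletinpopap → poletinpopep   [vowel merger]
  giving Mitunish poletinpopep.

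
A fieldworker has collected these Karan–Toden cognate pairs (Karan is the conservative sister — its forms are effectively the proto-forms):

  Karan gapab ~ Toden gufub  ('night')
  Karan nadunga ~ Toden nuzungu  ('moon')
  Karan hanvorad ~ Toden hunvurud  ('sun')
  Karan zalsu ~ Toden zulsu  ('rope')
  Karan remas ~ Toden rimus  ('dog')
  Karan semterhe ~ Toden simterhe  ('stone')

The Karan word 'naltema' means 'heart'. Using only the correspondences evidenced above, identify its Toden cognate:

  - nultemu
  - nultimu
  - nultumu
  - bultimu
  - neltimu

nultimu

nadunga ~ nuzungu, hanvorad ~ hunvurud — Karan a corresponds to Toden u after a consonant, before a consonant other than r, m, n, p, b, f, v.
remas ~ rimus, semterhe ~ simterhe — Karan e corresponds to Toden i after a consonant, before a nasal.
nadunga ~ nuzungu — Karan a corresponds to Toden u word-finally.
Applying these to Karan 'naltema':
  naltema → nultema   (a→u after a consonant, before a consonant other than r, m, n, p, b, f, v)
  nultema → nultima   (e→i after a consonant, before a nasal)
  nultima → nultimu   (a→u word-finally)
So the Toden cognate is 'nultimu'.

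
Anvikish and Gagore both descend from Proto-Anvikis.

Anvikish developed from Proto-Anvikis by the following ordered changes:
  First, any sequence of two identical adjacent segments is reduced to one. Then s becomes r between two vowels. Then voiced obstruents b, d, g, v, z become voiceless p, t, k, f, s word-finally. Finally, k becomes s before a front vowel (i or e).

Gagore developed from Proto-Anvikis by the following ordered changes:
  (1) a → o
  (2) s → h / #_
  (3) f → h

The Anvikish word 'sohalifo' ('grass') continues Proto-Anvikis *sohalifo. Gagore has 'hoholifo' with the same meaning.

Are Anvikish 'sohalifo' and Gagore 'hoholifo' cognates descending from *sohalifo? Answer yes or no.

Derive the expected Gagore reflex of *sohalifo:
Gagore: *sohalifo > soholifo > hoholifo > hoholiho  (by vowel merger, debuccalisation, unconditioned shift)
The regular Gagore reflex would be 'hoholiho', but the attested form is 'hoholifo'. The correspondence is irregular, so they are not cognates (the Gagore form has a different source).

no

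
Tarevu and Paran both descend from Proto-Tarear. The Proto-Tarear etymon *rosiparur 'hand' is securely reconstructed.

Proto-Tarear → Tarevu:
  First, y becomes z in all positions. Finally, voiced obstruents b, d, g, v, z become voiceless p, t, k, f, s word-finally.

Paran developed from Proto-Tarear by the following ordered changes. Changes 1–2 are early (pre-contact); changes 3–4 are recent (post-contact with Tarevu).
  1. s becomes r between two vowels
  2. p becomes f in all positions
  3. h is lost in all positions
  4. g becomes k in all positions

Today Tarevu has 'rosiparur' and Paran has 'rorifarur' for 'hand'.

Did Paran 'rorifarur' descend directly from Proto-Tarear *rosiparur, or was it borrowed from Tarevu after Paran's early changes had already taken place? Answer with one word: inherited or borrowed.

If inherited, *rosiparur would pass through all of Paran's changes:
Paran: *rosiparur > roriparur > rorifarur  (by rhotacism, unconditioned shift)
If borrowed from Tarevu 'rosiparur' after the early changes, it would undergo only the recent ones:
  rule 3 (h-loss): no change (rosiparur)
  rule 4 (unconditioned shift): no change (rosiparur)
  ⇒ as a loan: rosiparur
Paran 'rorifarur' matches the inherited outcome exactly, so it is an inherited cognate, not a loan.

inherited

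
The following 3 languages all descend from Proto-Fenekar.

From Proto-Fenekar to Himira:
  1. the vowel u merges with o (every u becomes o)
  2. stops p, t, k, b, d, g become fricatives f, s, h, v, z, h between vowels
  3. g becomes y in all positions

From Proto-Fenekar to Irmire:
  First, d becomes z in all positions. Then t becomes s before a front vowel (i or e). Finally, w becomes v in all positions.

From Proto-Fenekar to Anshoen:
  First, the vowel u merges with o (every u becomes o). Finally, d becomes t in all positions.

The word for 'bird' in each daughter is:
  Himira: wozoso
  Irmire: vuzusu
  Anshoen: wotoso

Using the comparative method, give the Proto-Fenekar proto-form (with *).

*wudusu

Position 6: Himira has o, Irmire has u, Anshoen has o. Irmire preserves u here (none of its changes turn any other segment into u), so the proto-segment is *u.
Position 1: Himira has w, Irmire has v, Anshoen has w. Himira preserves w here (none of its changes turn any other segment into w), so the proto-segment is *w.
Verify the candidate proto-form against each daughter:
Himira: *wudusu
  wudusu → wodoso   [vowel merger]
  wodoso → wozoso   [intervocalic lenition]
  wozoso (rule 3 does not apply)
  giving Himira wozoso.
Irmire: start from *wudusu.
  rule 1 (unconditioned shift): wudusu → wuzusu
  rule 2: no change — wuzusu
  rule 3 (unconditioned shift): wuzusu → vuzusu
  ⇒ Irmire vuzusu
Anshoen: *wudusu
  wudusu → wodoso   [vowel merger]
  wodoso → wotoso   [unconditioned shift]
  giving Anshoen wotoso.
No other proto-form is consistent with every reflex, so the reconstruction is *wudusu.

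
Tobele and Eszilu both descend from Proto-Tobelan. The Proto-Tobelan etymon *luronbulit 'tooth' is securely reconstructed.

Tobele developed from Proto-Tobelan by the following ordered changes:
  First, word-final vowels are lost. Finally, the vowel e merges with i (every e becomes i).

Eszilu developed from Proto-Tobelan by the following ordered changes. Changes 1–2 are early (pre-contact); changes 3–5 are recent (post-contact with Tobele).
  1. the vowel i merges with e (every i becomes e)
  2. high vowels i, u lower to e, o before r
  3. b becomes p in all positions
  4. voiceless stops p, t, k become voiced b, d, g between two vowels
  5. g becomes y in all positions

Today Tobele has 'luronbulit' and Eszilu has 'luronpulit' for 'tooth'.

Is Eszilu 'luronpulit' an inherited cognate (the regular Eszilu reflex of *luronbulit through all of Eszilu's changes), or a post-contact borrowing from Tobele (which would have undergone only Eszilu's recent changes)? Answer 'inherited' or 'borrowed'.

borrowed

If inherited, *luronbulit would pass through all of Eszilu's changes:
Eszilu: *luronbulit > luronbulet > loronbulet > loronpulet  (by vowel merger, pre-rhotic lowering, unconditioned shift)
If borrowed from Tobele 'luronbulit' after the early changes, it would undergo only the recent ones:
  rule 3 (unconditioned shift): luronbulit → luronpulit
  rule 4 (intervocalic voicing): no change (luronpulit)
  rule 5 (unconditioned shift): no change (luronpulit)
  ⇒ as a loan: luronpulit
Eszilu 'luronpulit' matches the loan outcome 'luronpulit', not the inherited 'loronpulet' — it skipped the early Eszilu changes, so it was borrowed from Tobele.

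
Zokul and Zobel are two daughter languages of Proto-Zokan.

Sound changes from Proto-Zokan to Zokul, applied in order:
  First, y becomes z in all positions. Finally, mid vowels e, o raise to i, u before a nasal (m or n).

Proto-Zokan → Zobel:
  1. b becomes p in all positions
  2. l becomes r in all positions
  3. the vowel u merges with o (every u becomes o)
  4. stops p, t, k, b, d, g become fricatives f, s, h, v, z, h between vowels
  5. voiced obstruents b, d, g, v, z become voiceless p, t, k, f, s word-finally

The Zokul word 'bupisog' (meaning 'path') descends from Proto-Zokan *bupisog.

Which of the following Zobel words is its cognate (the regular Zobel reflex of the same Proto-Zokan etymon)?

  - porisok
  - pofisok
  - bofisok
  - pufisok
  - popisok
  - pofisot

pofisok

Zobel: *bupisog
  bupisog → pupisog   [unconditioned shift]
  pupisog (rule 2 does not apply)
  pupisog → popisog   [vowel merger]
  popisog → pofisog   [intervocalic lenition]
  pofisog → pofisok   [final devoicing]
  giving Zobel pofisok.
Only 'pofisok' matches the regular Zobel development of *bupisog.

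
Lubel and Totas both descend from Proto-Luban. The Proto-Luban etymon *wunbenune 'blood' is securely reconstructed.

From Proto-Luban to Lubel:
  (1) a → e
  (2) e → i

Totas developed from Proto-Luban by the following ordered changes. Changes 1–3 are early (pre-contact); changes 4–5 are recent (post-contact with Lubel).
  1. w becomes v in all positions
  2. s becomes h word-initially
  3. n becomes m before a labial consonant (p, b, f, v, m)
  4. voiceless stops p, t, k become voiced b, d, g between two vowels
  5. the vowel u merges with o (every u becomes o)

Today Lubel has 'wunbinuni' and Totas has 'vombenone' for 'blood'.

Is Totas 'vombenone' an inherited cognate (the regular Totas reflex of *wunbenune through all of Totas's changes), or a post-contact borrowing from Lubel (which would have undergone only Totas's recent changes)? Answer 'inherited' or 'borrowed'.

inherited

If inherited, *wunbenune would pass through all of Totas's changes:
Totas: start from *wunbenune.
  rule 1 (unconditioned shift): wunbenune → vunbenune
  rule 2: no change — vunbenune
  rule 3 (nasal place assimilation): vunbenune → vumbenune
  rule 4: no change — vumbenune
  rule 5 (vowel merger): vumbenune → vombenone
  ⇒ Totas vombenone
If borrowed from Lubel 'wunbinuni' after the early changes, it would undergo only the recent ones:
  rule 4 (intervocalic voicing): no change (wunbinuni)
  rule 5 (vowel merger): wunbinuni → wonbinoni
  ⇒ as a loan: wonbinoni
Totas 'vombenone' matches the inherited outcome exactly, so it is an inherited cognate, not a loan.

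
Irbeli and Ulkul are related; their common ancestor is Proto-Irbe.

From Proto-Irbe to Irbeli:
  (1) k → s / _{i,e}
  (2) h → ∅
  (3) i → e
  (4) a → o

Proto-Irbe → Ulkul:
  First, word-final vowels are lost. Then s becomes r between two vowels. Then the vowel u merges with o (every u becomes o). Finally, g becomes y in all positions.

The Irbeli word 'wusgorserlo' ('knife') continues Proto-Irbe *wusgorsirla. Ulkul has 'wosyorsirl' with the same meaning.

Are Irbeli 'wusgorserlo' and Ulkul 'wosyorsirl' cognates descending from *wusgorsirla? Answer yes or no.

yes

Derive the expected Ulkul reflex of *wusgorsirla:
Ulkul: *wusgorsirla > wusgorsirl > wosgorsirl > wosyorsirl  (by apocope, vowel merger, unconditioned shift)
Ulkul 'wosyorsirl' matches the regular reflex exactly, so the pair is cognate.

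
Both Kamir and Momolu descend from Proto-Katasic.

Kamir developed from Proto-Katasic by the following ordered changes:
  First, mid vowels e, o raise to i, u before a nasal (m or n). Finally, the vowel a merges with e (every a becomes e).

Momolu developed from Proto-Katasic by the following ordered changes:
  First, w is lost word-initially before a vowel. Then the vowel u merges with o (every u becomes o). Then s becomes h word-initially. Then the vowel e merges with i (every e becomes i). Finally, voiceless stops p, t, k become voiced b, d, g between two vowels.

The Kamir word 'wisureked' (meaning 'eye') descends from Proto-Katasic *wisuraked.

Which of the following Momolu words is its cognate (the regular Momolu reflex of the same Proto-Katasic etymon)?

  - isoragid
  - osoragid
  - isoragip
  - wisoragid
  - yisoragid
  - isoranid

isoragid

Momolu: *wisuraked
  wisuraked → isuraked   [glide loss]
  isuraked → isoraked   [vowel merger]
  isoraked (rule 3 does not apply)
  isoraked → isorakid   [vowel merger]
  isorakid → isoragid   [intervocalic voicing]
  giving Momolu isoragid.
Among the options, 'isoragid' alone shows every Momolu change applied in order.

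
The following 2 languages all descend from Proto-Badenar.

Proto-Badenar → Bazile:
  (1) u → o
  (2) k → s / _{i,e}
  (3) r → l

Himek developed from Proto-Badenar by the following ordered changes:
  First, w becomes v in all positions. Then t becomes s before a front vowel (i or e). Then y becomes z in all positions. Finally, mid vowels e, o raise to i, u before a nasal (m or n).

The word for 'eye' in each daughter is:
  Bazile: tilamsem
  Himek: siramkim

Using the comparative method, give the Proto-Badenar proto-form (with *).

*tiramkem

Position 6: Bazile has s, Himek has k. Himek preserves k here (none of its changes turn any other segment into k), so the proto-segment is *k.
Position 7: Bazile has e, Himek has i. Bazile preserves e here (none of its changes turn any other segment into e), so the proto-segment is *e.
Continuing position by position gives *tiramkem; check it forward:
Bazile: *tiramkem
  tiramkem (rule 1 does not apply)
  tiramkem → tiramsem   [palatalisation]
  tiramsem → tilamsem   [unconditioned shift]
  giving Bazile tilamsem.
Himek: start from *tiramkem.
  rule 1: no change — tiramkem
  rule 2 (palatalisation): tiramkem → siramkem
  rule 3: no change — siramkem
  rule 4 (pre-nasal raising): siramkem → siramkim
  ⇒ Himek siramkim
No other proto-form is consistent with every reflex, so the reconstruction is *tiramkem.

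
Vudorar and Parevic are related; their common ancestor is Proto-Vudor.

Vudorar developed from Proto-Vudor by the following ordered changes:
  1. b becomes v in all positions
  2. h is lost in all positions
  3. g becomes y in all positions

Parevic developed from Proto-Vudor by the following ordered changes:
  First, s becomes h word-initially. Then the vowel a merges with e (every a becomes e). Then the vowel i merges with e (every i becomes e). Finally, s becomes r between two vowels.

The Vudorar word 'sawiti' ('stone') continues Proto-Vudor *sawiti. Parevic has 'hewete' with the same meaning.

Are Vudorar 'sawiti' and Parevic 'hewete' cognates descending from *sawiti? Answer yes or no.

Derive the expected Parevic reflex of *sawiti:
Parevic: *sawiti > hawiti > hewiti > hewete  (by debuccalisation, vowel merger, vowel merger)
Parevic 'hewete' matches the regular reflex exactly, so the pair is cognate.

yes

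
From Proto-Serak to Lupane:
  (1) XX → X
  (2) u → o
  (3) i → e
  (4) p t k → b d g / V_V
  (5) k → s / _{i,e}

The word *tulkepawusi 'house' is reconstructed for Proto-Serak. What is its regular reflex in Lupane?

Lupane: *tulkepawusi > tolkepawosi > tolkepawose > tolkebawose > tolsebawose  (by vowel merger, vowel merger, intervocalic voicing, palatalisation)

tolsebawose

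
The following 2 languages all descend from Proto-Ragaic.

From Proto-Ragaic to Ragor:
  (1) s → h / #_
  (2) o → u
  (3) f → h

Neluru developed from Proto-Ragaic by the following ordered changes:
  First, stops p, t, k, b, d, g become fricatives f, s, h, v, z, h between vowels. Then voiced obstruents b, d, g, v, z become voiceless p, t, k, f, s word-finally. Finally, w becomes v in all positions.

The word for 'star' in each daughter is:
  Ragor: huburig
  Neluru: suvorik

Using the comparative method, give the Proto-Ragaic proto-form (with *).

Position 7: Ragor has g, Neluru has k. Ragor preserves g here (none of its changes turn any other segment into g), so the proto-segment is *g.
Position 1: Ragor has h, Neluru has s. Taking the neighbouring segments as reconstructed: Ragor h could go back to *f or *s or *h; Neluru s can only go back to *s — the one source consistent with every daughter is *s.
Continuing position by position gives *suborig; check it forward:
Ragor: *suborig
  suborig → huborig   [debuccalisation]
  huborig → huburig   [vowel merger]
  huburig (rule 3 does not apply)
  giving Ragor huburig.
Neluru: *suborig
  suborig → suvorig   [intervocalic lenition]
  suvorig → suvorik   [final devoicing]
  suvorik (rule 3 does not apply)
  giving Neluru suvorik.
*suborig is the unique common source.

*suborig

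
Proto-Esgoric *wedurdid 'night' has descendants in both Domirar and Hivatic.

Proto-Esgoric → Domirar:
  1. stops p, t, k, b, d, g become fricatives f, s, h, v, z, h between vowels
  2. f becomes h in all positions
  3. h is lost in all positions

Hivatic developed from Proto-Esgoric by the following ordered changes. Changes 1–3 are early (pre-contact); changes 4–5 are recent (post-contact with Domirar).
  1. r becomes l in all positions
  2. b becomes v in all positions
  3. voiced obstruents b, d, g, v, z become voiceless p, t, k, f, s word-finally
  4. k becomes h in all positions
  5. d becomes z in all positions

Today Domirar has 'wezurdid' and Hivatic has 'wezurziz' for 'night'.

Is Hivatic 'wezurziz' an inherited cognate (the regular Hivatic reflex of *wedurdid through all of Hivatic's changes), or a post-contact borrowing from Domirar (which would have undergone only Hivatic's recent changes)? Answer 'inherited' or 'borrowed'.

If inherited, *wedurdid would pass through all of Hivatic's changes:
Hivatic: *wedurdid > weduldid > weduldit > wezulzit  (by unconditioned shift, final devoicing, unconditioned shift)
If borrowed from Domirar 'wezurdid' after the early changes, it would undergo only the recent ones:
  rule 4 (unconditioned shift): no change (wezurdid)
  rule 5 (unconditioned shift): wezurdid → wezurziz
  ⇒ as a loan: wezurziz
Hivatic 'wezurziz' matches the loan outcome 'wezurziz', not the inherited 'wezulzit' — it skipped the early Hivatic changes, so it was borrowed from Domirar.

borrowed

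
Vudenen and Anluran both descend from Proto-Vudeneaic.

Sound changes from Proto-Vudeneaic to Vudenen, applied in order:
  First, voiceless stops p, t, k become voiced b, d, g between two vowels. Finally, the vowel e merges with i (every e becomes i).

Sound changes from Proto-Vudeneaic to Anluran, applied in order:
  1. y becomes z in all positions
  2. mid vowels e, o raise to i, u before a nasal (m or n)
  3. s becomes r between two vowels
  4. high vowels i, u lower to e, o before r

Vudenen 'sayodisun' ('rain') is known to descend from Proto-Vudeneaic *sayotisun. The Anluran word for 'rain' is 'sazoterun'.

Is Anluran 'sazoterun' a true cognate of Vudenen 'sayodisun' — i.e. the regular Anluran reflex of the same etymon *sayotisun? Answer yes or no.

Derive the expected Anluran reflex of *sayotisun:
Anluran: *sayotisun > sazotisun > sazotirun > sazoterun  (by unconditioned shift, rhotacism, pre-rhotic lowering)
Anluran 'sazoterun' matches the regular reflex exactly, so the pair is cognate.

yes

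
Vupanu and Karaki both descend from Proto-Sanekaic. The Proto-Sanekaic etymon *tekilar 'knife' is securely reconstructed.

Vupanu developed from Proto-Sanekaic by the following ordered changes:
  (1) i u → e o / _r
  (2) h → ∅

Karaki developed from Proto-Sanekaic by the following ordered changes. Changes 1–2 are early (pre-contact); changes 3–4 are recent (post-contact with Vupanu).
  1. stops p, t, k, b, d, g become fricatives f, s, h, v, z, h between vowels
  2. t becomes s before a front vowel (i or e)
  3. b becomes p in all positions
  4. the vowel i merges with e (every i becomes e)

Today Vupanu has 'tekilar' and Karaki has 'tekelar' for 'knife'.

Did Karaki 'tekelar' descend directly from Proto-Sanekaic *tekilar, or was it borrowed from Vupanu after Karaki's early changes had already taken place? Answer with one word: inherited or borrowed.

If inherited, *tekilar would pass through all of Karaki's changes:
Karaki: *tekilar
  tekilar → tehilar   [intervocalic lenition]
  tehilar → sehilar   [palatalisation]
  sehilar (rule 3 does not apply)
  sehilar → sehelar   [vowel merger]
  giving Karaki sehelar.
If borrowed from Vupanu 'tekilar' after the early changes, it would undergo only the recent ones:
  rule 3 (unconditioned shift): no change (tekilar)
  rule 4 (vowel merger): tekilar → tekelar
  ⇒ as a loan: tekelar
Karaki 'tekelar' matches the loan outcome 'tekelar', not the inherited 'sehelar' — it skipped the early Karaki changes, so it was borrowed from Vupanu.

borrowed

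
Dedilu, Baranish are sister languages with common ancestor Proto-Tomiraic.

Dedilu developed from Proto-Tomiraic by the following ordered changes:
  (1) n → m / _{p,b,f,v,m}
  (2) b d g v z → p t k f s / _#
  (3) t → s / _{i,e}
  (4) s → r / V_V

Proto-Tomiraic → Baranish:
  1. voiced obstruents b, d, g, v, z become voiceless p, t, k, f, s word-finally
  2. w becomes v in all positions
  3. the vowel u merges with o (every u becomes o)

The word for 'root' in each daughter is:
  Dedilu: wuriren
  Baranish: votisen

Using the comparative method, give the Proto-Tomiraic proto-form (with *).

Position 5: Dedilu has r, Baranish has s. Taking the neighbouring segments as reconstructed: Dedilu r could go back to *t or *s or *r; Baranish s can only go back to *s — the one source consistent with every daughter is *s.
Position 2: Dedilu has u, Baranish has o. Dedilu preserves u here (none of its changes turn any other segment into u), so the proto-segment is *u.
Position 1: Dedilu has w, Baranish has v. Dedilu preserves w here (none of its changes turn any other segment into w), so the proto-segment is *w.
Verify the candidate proto-form against each daughter:
Dedilu: *wutisen > wusisen > wuriren  (by palatalisation, rhotacism)
Baranish: *wutisen > vutisen > votisen  (by unconditioned shift, vowel merger)
No other proto-form is consistent with every reflex, so the reconstruction is *wutisen.

*wutisen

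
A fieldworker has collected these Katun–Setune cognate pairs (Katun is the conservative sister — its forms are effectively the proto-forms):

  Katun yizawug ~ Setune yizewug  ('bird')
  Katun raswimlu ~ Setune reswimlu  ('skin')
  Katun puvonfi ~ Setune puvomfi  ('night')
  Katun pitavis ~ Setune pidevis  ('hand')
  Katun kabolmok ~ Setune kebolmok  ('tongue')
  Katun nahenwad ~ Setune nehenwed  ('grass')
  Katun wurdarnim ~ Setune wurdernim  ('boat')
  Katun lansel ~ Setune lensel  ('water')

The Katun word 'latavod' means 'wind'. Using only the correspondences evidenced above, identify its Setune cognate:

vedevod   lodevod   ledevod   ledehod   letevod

yizawug ~ yizewug, raswimlu ~ reswimlu — Katun a corresponds to Setune e after a consonant, before a consonant other than r, m, n, p, b, f, v.
pitavis ~ pidevis — Katun t corresponds to Setune d between vowels (before a back vowel).
pitavis ~ pidevis — Katun a corresponds to Setune e after a consonant, before a labial obstruent.
Applying these to Katun 'latavod':
  latavod → letavod   (a→e after a consonant, before a consonant other than r, m, n, p, b, f, v)
  letavod → ledavod   (t→d between vowels (before a back vowel))
  ledavod → ledevod   (a→e after a consonant, before a labial obstruent)
So the Setune cognate is 'ledevod'.

ledevod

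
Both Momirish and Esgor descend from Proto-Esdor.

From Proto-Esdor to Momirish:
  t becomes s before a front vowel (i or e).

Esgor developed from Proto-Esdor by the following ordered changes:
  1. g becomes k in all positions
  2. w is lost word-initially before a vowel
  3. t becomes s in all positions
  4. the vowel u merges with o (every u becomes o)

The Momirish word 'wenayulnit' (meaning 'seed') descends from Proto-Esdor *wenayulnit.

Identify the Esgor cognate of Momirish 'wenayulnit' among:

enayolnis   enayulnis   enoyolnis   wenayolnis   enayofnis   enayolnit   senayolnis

Esgor: *wenayulnit
  wenayulnit (rule 1 does not apply)
  wenayulnit → enayulnit   [glide loss]
  enayulnit → enayulnis   [unconditioned shift]
  enayulnis → enayolnis   [vowel merger]
  giving Esgor enayolnis.

enayolnis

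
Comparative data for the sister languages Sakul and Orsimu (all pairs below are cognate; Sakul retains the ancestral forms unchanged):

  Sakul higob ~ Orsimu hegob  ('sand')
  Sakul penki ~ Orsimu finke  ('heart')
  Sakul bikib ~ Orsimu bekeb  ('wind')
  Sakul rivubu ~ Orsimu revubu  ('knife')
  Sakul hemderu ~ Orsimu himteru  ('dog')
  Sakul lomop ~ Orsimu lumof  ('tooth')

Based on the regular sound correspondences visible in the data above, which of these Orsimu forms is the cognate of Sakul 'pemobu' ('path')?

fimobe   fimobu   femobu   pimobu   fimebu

penki ~ finke — Sakul p corresponds to Orsimu f word-initially before a front vowel.
hemderu ~ himteru — Sakul e corresponds to Orsimu i after a consonant, before a nasal.
Applying these to Sakul 'pemobu':
  pemobu → femobu   (p→f word-initially before a front vowel)
  femobu → fimobu   (e→i after a consonant, before a nasal)
So the Orsimu cognate is 'fimobu'.

fimobu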